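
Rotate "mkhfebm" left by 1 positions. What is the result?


Input: "mkhfebm", rotate left by 1
First 1 characters: "m"
Remaining characters: "khfebm"
Concatenate remaining + first: "khfebm" + "m" = "khfebmm"

khfebmm


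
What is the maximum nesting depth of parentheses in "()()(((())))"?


Input: "()()(((())))"
Tracking depth:
  Position 0 '(': depth becomes 1
  Position 1 ')': depth becomes 0
  Position 2 '(': depth becomes 1
  Position 3 ')': depth becomes 0
  Position 4 '(': depth becomes 1
  Position 5 '(': depth becomes 2
  Position 6 '(': depth becomes 3
  Position 7 '(': depth becomes 4
  Position 8 ')': depth becomes 3
  Position 9 ')': depth becomes 2
  Position 10 ')': depth becomes 1
  Position 11 ')': depth becomes 0
Maximum depth reached: 4

4


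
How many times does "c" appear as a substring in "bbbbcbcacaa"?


Searching for "c" in "bbbbcbcacaa"
Scanning each position:
  Position 0: "b" => no
  Position 1: "b" => no
  Position 2: "b" => no
  Position 3: "b" => no
  Position 4: "c" => MATCH
  Position 5: "b" => no
  Position 6: "c" => MATCH
  Position 7: "a" => no
  Position 8: "c" => MATCH
  Position 9: "a" => no
  Position 10: "a" => no
Total occurrences: 3

3


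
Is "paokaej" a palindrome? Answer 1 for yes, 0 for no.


Input: paokaej
Reversed: jeakoap
  Compare pos 0 ('p') with pos 6 ('j'): MISMATCH
  Compare pos 1 ('a') with pos 5 ('e'): MISMATCH
  Compare pos 2 ('o') with pos 4 ('a'): MISMATCH
Result: not a palindrome

0


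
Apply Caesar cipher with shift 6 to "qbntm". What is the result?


Caesar cipher: shift "qbntm" by 6
  'q' (pos 16) + 6 = pos 22 = 'w'
  'b' (pos 1) + 6 = pos 7 = 'h'
  'n' (pos 13) + 6 = pos 19 = 't'
  't' (pos 19) + 6 = pos 25 = 'z'
  'm' (pos 12) + 6 = pos 18 = 's'
Result: whtzs

whtzs


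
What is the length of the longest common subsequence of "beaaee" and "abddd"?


LCS of "beaaee" and "abddd"
DP table:
           a    b    d    d    d
      0    0    0    0    0    0
  b   0    0    1    1    1    1
  e   0    0    1    1    1    1
  a   0    1    1    1    1    1
  a   0    1    1    1    1    1
  e   0    1    1    1    1    1
  e   0    1    1    1    1    1
LCS length = dp[6][5] = 1

1


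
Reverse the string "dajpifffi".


Input: dajpifffi
Reading characters right to left:
  Position 8: 'i'
  Position 7: 'f'
  Position 6: 'f'
  Position 5: 'f'
  Position 4: 'i'
  Position 3: 'p'
  Position 2: 'j'
  Position 1: 'a'
  Position 0: 'd'
Reversed: ifffipjad

ifffipjad


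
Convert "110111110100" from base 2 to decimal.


Input: "110111110100" in base 2
Positional expansion:
  Digit '1' (value 1) x 2^11 = 2048
  Digit '1' (value 1) x 2^10 = 1024
  Digit '0' (value 0) x 2^9 = 0
  Digit '1' (value 1) x 2^8 = 256
  Digit '1' (value 1) x 2^7 = 128
  Digit '1' (value 1) x 2^6 = 64
  Digit '1' (value 1) x 2^5 = 32
  Digit '1' (value 1) x 2^4 = 16
  Digit '0' (value 0) x 2^3 = 0
  Digit '1' (value 1) x 2^2 = 4
  Digit '0' (value 0) x 2^1 = 0
  Digit '0' (value 0) x 2^0 = 0
Sum = 3572

3572


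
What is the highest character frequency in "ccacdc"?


Input: ccacdc
Character counts:
  'a': 1
  'c': 4
  'd': 1
Maximum frequency: 4

4


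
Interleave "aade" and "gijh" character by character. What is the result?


Interleaving "aade" and "gijh":
  Position 0: 'a' from first, 'g' from second => "ag"
  Position 1: 'a' from first, 'i' from second => "ai"
  Position 2: 'd' from first, 'j' from second => "dj"
  Position 3: 'e' from first, 'h' from second => "eh"
Result: agaidjeh

agaidjeh


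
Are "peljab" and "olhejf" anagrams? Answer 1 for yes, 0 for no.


Strings: "peljab", "olhejf"
Sorted first:  abejlp
Sorted second: efhjlo
Differ at position 0: 'a' vs 'e' => not anagrams

0


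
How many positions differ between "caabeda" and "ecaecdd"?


Comparing "caabeda" and "ecaecdd" position by position:
  Position 0: 'c' vs 'e' => DIFFER
  Position 1: 'a' vs 'c' => DIFFER
  Position 2: 'a' vs 'a' => same
  Position 3: 'b' vs 'e' => DIFFER
  Position 4: 'e' vs 'c' => DIFFER
  Position 5: 'd' vs 'd' => same
  Position 6: 'a' vs 'd' => DIFFER
Positions that differ: 5

5


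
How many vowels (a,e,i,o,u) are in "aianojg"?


Input: aianojg
Checking each character:
  'a' at position 0: vowel (running total: 1)
  'i' at position 1: vowel (running total: 2)
  'a' at position 2: vowel (running total: 3)
  'n' at position 3: consonant
  'o' at position 4: vowel (running total: 4)
  'j' at position 5: consonant
  'g' at position 6: consonant
Total vowels: 4

4


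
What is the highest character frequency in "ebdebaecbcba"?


Input: ebdebaecbcba
Character counts:
  'a': 2
  'b': 4
  'c': 2
  'd': 1
  'e': 3
Maximum frequency: 4

4


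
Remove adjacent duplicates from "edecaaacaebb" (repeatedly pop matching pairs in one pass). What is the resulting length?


Input: edecaaacaebb
Stack-based adjacent duplicate removal:
  Read 'e': push. Stack: e
  Read 'd': push. Stack: ed
  Read 'e': push. Stack: ede
  Read 'c': push. Stack: edec
  Read 'a': push. Stack: edeca
  Read 'a': matches stack top 'a' => pop. Stack: edec
  Read 'a': push. Stack: edeca
  Read 'c': push. Stack: edecac
  Read 'a': push. Stack: edecaca
  Read 'e': push. Stack: edecacae
  Read 'b': push. Stack: edecacaeb
  Read 'b': matches stack top 'b' => pop. Stack: edecacae
Final stack: "edecacae" (length 8)

8


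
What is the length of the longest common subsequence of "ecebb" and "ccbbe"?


LCS of "ecebb" and "ccbbe"
DP table:
           c    c    b    b    e
      0    0    0    0    0    0
  e   0    0    0    0    0    1
  c   0    1    1    1    1    1
  e   0    1    1    1    1    2
  b   0    1    1    2    2    2
  b   0    1    1    2    3    3
LCS length = dp[5][5] = 3

3


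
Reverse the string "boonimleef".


Input: boonimleef
Reading characters right to left:
  Position 9: 'f'
  Position 8: 'e'
  Position 7: 'e'
  Position 6: 'l'
  Position 5: 'm'
  Position 4: 'i'
  Position 3: 'n'
  Position 2: 'o'
  Position 1: 'o'
  Position 0: 'b'
Reversed: feelminoob

feelminoob


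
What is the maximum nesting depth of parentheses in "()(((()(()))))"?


Input: "()(((()(()))))"
Tracking depth:
  Position 0 '(': depth becomes 1
  Position 1 ')': depth becomes 0
  Position 2 '(': depth becomes 1
  Position 3 '(': depth becomes 2
  Position 4 '(': depth becomes 3
  Position 5 '(': depth becomes 4
  Position 6 ')': depth becomes 3
  Position 7 '(': depth becomes 4
  Position 8 '(': depth becomes 5
  Position 9 ')': depth becomes 4
  Position 10 ')': depth becomes 3
  Position 11 ')': depth becomes 2
  Position 12 ')': depth becomes 1
  Position 13 ')': depth becomes 0
Maximum depth reached: 5

5


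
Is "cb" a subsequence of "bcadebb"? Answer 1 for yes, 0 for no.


Check if "cb" is a subsequence of "bcadebb"
Greedy scan:
  Position 0 ('b'): no match needed
  Position 1 ('c'): matches sub[0] = 'c'
  Position 2 ('a'): no match needed
  Position 3 ('d'): no match needed
  Position 4 ('e'): no match needed
  Position 5 ('b'): matches sub[1] = 'b'
  Position 6 ('b'): no match needed
All 2 characters matched => is a subsequence

1


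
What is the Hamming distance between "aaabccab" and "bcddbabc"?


Comparing "aaabccab" and "bcddbabc" position by position:
  Position 0: 'a' vs 'b' => differ
  Position 1: 'a' vs 'c' => differ
  Position 2: 'a' vs 'd' => differ
  Position 3: 'b' vs 'd' => differ
  Position 4: 'c' vs 'b' => differ
  Position 5: 'c' vs 'a' => differ
  Position 6: 'a' vs 'b' => differ
  Position 7: 'b' vs 'c' => differ
Total differences (Hamming distance): 8

8


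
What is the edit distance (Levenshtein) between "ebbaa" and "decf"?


Computing edit distance: "ebbaa" -> "decf"
DP table:
           d    e    c    f
      0    1    2    3    4
  e   1    1    1    2    3
  b   2    2    2    2    3
  b   3    3    3    3    3
  a   4    4    4    4    4
  a   5    5    5    5    5
Edit distance = dp[5][4] = 5

5


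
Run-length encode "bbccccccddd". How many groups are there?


Input: bbccccccddd
Scanning for consecutive runs:
  Group 1: 'b' x 2 (positions 0-1)
  Group 2: 'c' x 6 (positions 2-7)
  Group 3: 'd' x 3 (positions 8-10)
Total groups: 3

3


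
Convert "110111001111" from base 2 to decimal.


Input: "110111001111" in base 2
Positional expansion:
  Digit '1' (value 1) x 2^11 = 2048
  Digit '1' (value 1) x 2^10 = 1024
  Digit '0' (value 0) x 2^9 = 0
  Digit '1' (value 1) x 2^8 = 256
  Digit '1' (value 1) x 2^7 = 128
  Digit '1' (value 1) x 2^6 = 64
  Digit '0' (value 0) x 2^5 = 0
  Digit '0' (value 0) x 2^4 = 0
  Digit '1' (value 1) x 2^3 = 8
  Digit '1' (value 1) x 2^2 = 4
  Digit '1' (value 1) x 2^1 = 2
  Digit '1' (value 1) x 2^0 = 1
Sum = 3535

3535


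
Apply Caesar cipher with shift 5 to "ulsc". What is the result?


Caesar cipher: shift "ulsc" by 5
  'u' (pos 20) + 5 = pos 25 = 'z'
  'l' (pos 11) + 5 = pos 16 = 'q'
  's' (pos 18) + 5 = pos 23 = 'x'
  'c' (pos 2) + 5 = pos 7 = 'h'
Result: zqxh

zqxh


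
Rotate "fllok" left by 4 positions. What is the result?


Input: "fllok", rotate left by 4
First 4 characters: "fllo"
Remaining characters: "k"
Concatenate remaining + first: "k" + "fllo" = "kfllo"

kfllo


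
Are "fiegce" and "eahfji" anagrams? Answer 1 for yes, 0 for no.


Strings: "fiegce", "eahfji"
Sorted first:  ceefgi
Sorted second: aefhij
Differ at position 0: 'c' vs 'a' => not anagrams

0


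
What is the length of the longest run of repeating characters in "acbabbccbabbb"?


Input: "acbabbccbabbb"
Scanning for longest run:
  Position 1 ('c'): new char, reset run to 1
  Position 2 ('b'): new char, reset run to 1
  Position 3 ('a'): new char, reset run to 1
  Position 4 ('b'): new char, reset run to 1
  Position 5 ('b'): continues run of 'b', length=2
  Position 6 ('c'): new char, reset run to 1
  Position 7 ('c'): continues run of 'c', length=2
  Position 8 ('b'): new char, reset run to 1
  Position 9 ('a'): new char, reset run to 1
  Position 10 ('b'): new char, reset run to 1
  Position 11 ('b'): continues run of 'b', length=2
  Position 12 ('b'): continues run of 'b', length=3
Longest run: 'b' with length 3

3


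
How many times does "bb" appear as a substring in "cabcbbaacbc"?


Searching for "bb" in "cabcbbaacbc"
Scanning each position:
  Position 0: "ca" => no
  Position 1: "ab" => no
  Position 2: "bc" => no
  Position 3: "cb" => no
  Position 4: "bb" => MATCH
  Position 5: "ba" => no
  Position 6: "aa" => no
  Position 7: "ac" => no
  Position 8: "cb" => no
  Position 9: "bc" => no
Total occurrences: 1

1


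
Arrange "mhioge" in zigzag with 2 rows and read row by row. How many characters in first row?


Zigzag "mhioge" into 2 rows:
Placing characters:
  'm' => row 0
  'h' => row 1
  'i' => row 0
  'o' => row 1
  'g' => row 0
  'e' => row 1
Rows:
  Row 0: "mig"
  Row 1: "hoe"
First row length: 3

3


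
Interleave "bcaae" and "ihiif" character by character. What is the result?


Interleaving "bcaae" and "ihiif":
  Position 0: 'b' from first, 'i' from second => "bi"
  Position 1: 'c' from first, 'h' from second => "ch"
  Position 2: 'a' from first, 'i' from second => "ai"
  Position 3: 'a' from first, 'i' from second => "ai"
  Position 4: 'e' from first, 'f' from second => "ef"
Result: bichaiaief

bichaiaief


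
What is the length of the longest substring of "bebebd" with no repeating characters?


Input: "bebebd"
Sliding window (track last position of each char):
  Position 0 ('b'): window [0,0] length 1 -- new best
  Position 1 ('e'): window [0,1] length 2 -- new best
  Position 2 ('b'): repeat (last at 0), move window start to 1
  Position 2 ('b'): window [1,2] length 2
  Position 3 ('e'): repeat (last at 1), move window start to 2
  Position 3 ('e'): window [2,3] length 2
  Position 4 ('b'): repeat (last at 2), move window start to 3
  Position 4 ('b'): window [3,4] length 2
  Position 5 ('d'): window [3,5] length 3 -- new best
Longest substring with no repeats: "ebd" with length 3

3


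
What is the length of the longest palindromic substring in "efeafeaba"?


Input: "efeafeaba"
Checking substrings for palindromes:
  [0:3] "efe" (len 3) => palindrome
  [6:9] "aba" (len 3) => palindrome
Longest palindromic substring: "efe" with length 3

3


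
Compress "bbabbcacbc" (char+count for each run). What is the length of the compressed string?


Input: bbabbcacbc
Runs:
  'b' x 2 => "b2"
  'a' x 1 => "a1"
  'b' x 2 => "b2"
  'c' x 1 => "c1"
  'a' x 1 => "a1"
  'c' x 1 => "c1"
  'b' x 1 => "b1"
  'c' x 1 => "c1"
Compressed: "b2a1b2c1a1c1b1c1"
Compressed length: 16

16


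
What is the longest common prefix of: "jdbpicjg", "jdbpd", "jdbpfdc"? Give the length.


Words: jdbpicjg, jdbpd, jdbpfdc
  Position 0: all 'j' => match
  Position 1: all 'd' => match
  Position 2: all 'b' => match
  Position 3: all 'p' => match
  Position 4: ('i', 'd', 'f') => mismatch, stop
LCP = "jdbp" (length 4)

4


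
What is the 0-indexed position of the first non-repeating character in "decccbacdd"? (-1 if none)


Input: decccbacdd
Character frequencies:
  'a': 1
  'b': 1
  'c': 4
  'd': 3
  'e': 1
Scanning left to right for freq == 1:
  Position 0 ('d'): freq=3, skip
  Position 1 ('e'): unique! => answer = 1

1


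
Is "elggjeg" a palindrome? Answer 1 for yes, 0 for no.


Input: elggjeg
Reversed: gejggle
  Compare pos 0 ('e') with pos 6 ('g'): MISMATCH
  Compare pos 1 ('l') with pos 5 ('e'): MISMATCH
  Compare pos 2 ('g') with pos 4 ('j'): MISMATCH
Result: not a palindrome

0


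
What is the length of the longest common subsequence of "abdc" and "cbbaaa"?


LCS of "abdc" and "cbbaaa"
DP table:
           c    b    b    a    a    a
      0    0    0    0    0    0    0
  a   0    0    0    0    1    1    1
  b   0    0    1    1    1    1    1
  d   0    0    1    1    1    1    1
  c   0    1    1    1    1    1    1
LCS length = dp[4][6] = 1

1


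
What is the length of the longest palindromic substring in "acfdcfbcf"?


Input: "acfdcfbcf"
Checking substrings for palindromes:
  No multi-char palindromic substrings found
Longest palindromic substring: "a" with length 1

1


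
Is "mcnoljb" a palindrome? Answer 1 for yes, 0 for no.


Input: mcnoljb
Reversed: bjloncm
  Compare pos 0 ('m') with pos 6 ('b'): MISMATCH
  Compare pos 1 ('c') with pos 5 ('j'): MISMATCH
  Compare pos 2 ('n') with pos 4 ('l'): MISMATCH
Result: not a palindrome

0


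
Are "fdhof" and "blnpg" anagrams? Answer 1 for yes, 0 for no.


Strings: "fdhof", "blnpg"
Sorted first:  dffho
Sorted second: bglnp
Differ at position 0: 'd' vs 'b' => not anagrams

0


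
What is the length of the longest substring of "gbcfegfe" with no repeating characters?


Input: "gbcfegfe"
Sliding window (track last position of each char):
  Position 0 ('g'): window [0,0] length 1 -- new best
  Position 1 ('b'): window [0,1] length 2 -- new best
  Position 2 ('c'): window [0,2] length 3 -- new best
  Position 3 ('f'): window [0,3] length 4 -- new best
  Position 4 ('e'): window [0,4] length 5 -- new best
  Position 5 ('g'): repeat (last at 0), move window start to 1
  Position 5 ('g'): window [1,5] length 5
  Position 6 ('f'): repeat (last at 3), move window start to 4
  Position 6 ('f'): window [4,6] length 3
  Position 7 ('e'): repeat (last at 4), move window start to 5
  Position 7 ('e'): window [5,7] length 3
Longest substring with no repeats: "gbcfe" with length 5

5


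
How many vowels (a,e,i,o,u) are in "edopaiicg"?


Input: edopaiicg
Checking each character:
  'e' at position 0: vowel (running total: 1)
  'd' at position 1: consonant
  'o' at position 2: vowel (running total: 2)
  'p' at position 3: consonant
  'a' at position 4: vowel (running total: 3)
  'i' at position 5: vowel (running total: 4)
  'i' at position 6: vowel (running total: 5)
  'c' at position 7: consonant
  'g' at position 8: consonant
Total vowels: 5

5


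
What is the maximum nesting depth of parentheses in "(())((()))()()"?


Input: "(())((()))()()"
Tracking depth:
  Position 0 '(': depth becomes 1
  Position 1 '(': depth becomes 2
  Position 2 ')': depth becomes 1
  Position 3 ')': depth becomes 0
  Position 4 '(': depth becomes 1
  Position 5 '(': depth becomes 2
  Position 6 '(': depth becomes 3
  Position 7 ')': depth becomes 2
  Position 8 ')': depth becomes 1
  Position 9 ')': depth becomes 0
  Position 10 '(': depth becomes 1
  Position 11 ')': depth becomes 0
  Position 12 '(': depth becomes 1
  Position 13 ')': depth becomes 0
Maximum depth reached: 3

3


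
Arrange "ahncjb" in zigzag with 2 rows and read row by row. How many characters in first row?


Zigzag "ahncjb" into 2 rows:
Placing characters:
  'a' => row 0
  'h' => row 1
  'n' => row 0
  'c' => row 1
  'j' => row 0
  'b' => row 1
Rows:
  Row 0: "anj"
  Row 1: "hcb"
First row length: 3

3


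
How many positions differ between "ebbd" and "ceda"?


Comparing "ebbd" and "ceda" position by position:
  Position 0: 'e' vs 'c' => DIFFER
  Position 1: 'b' vs 'e' => DIFFER
  Position 2: 'b' vs 'd' => DIFFER
  Position 3: 'd' vs 'a' => DIFFER
Positions that differ: 4

4


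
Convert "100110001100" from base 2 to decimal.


Input: "100110001100" in base 2
Positional expansion:
  Digit '1' (value 1) x 2^11 = 2048
  Digit '0' (value 0) x 2^10 = 0
  Digit '0' (value 0) x 2^9 = 0
  Digit '1' (value 1) x 2^8 = 256
  Digit '1' (value 1) x 2^7 = 128
  Digit '0' (value 0) x 2^6 = 0
  Digit '0' (value 0) x 2^5 = 0
  Digit '0' (value 0) x 2^4 = 0
  Digit '1' (value 1) x 2^3 = 8
  Digit '1' (value 1) x 2^2 = 4
  Digit '0' (value 0) x 2^1 = 0
  Digit '0' (value 0) x 2^0 = 0
Sum = 2444

2444


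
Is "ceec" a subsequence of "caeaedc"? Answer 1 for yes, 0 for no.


Check if "ceec" is a subsequence of "caeaedc"
Greedy scan:
  Position 0 ('c'): matches sub[0] = 'c'
  Position 1 ('a'): no match needed
  Position 2 ('e'): matches sub[1] = 'e'
  Position 3 ('a'): no match needed
  Position 4 ('e'): matches sub[2] = 'e'
  Position 5 ('d'): no match needed
  Position 6 ('c'): matches sub[3] = 'c'
All 4 characters matched => is a subsequence

1


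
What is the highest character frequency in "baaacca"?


Input: baaacca
Character counts:
  'a': 4
  'b': 1
  'c': 2
Maximum frequency: 4

4


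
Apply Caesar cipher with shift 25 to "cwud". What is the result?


Caesar cipher: shift "cwud" by 25
  'c' (pos 2) + 25 = pos 1 = 'b'
  'w' (pos 22) + 25 = pos 21 = 'v'
  'u' (pos 20) + 25 = pos 19 = 't'
  'd' (pos 3) + 25 = pos 2 = 'c'
Result: bvtc

bvtc


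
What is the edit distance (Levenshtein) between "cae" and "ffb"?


Computing edit distance: "cae" -> "ffb"
DP table:
           f    f    b
      0    1    2    3
  c   1    1    2    3
  a   2    2    2    3
  e   3    3    3    3
Edit distance = dp[3][3] = 3

3


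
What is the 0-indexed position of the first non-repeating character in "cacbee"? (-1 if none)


Input: cacbee
Character frequencies:
  'a': 1
  'b': 1
  'c': 2
  'e': 2
Scanning left to right for freq == 1:
  Position 0 ('c'): freq=2, skip
  Position 1 ('a'): unique! => answer = 1

1


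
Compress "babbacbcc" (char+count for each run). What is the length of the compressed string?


Input: babbacbcc
Runs:
  'b' x 1 => "b1"
  'a' x 1 => "a1"
  'b' x 2 => "b2"
  'a' x 1 => "a1"
  'c' x 1 => "c1"
  'b' x 1 => "b1"
  'c' x 2 => "c2"
Compressed: "b1a1b2a1c1b1c2"
Compressed length: 14

14


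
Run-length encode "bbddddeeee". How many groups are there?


Input: bbddddeeee
Scanning for consecutive runs:
  Group 1: 'b' x 2 (positions 0-1)
  Group 2: 'd' x 4 (positions 2-5)
  Group 3: 'e' x 4 (positions 6-9)
Total groups: 3

3


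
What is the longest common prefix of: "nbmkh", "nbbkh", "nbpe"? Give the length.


Words: nbmkh, nbbkh, nbpe
  Position 0: all 'n' => match
  Position 1: all 'b' => match
  Position 2: ('m', 'b', 'p') => mismatch, stop
LCP = "nb" (length 2)

2


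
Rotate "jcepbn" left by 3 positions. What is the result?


Input: "jcepbn", rotate left by 3
First 3 characters: "jce"
Remaining characters: "pbn"
Concatenate remaining + first: "pbn" + "jce" = "pbnjce"

pbnjce


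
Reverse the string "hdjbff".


Input: hdjbff
Reading characters right to left:
  Position 5: 'f'
  Position 4: 'f'
  Position 3: 'b'
  Position 2: 'j'
  Position 1: 'd'
  Position 0: 'h'
Reversed: ffbjdh

ffbjdh


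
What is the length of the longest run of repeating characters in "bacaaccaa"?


Input: "bacaaccaa"
Scanning for longest run:
  Position 1 ('a'): new char, reset run to 1
  Position 2 ('c'): new char, reset run to 1
  Position 3 ('a'): new char, reset run to 1
  Position 4 ('a'): continues run of 'a', length=2
  Position 5 ('c'): new char, reset run to 1
  Position 6 ('c'): continues run of 'c', length=2
  Position 7 ('a'): new char, reset run to 1
  Position 8 ('a'): continues run of 'a', length=2
Longest run: 'a' with length 2

2


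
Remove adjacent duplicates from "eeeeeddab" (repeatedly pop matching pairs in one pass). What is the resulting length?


Input: eeeeeddab
Stack-based adjacent duplicate removal:
  Read 'e': push. Stack: e
  Read 'e': matches stack top 'e' => pop. Stack: (empty)
  Read 'e': push. Stack: e
  Read 'e': matches stack top 'e' => pop. Stack: (empty)
  Read 'e': push. Stack: e
  Read 'd': push. Stack: ed
  Read 'd': matches stack top 'd' => pop. Stack: e
  Read 'a': push. Stack: ea
  Read 'b': push. Stack: eab
Final stack: "eab" (length 3)

3


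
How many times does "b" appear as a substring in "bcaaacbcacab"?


Searching for "b" in "bcaaacbcacab"
Scanning each position:
  Position 0: "b" => MATCH
  Position 1: "c" => no
  Position 2: "a" => no
  Position 3: "a" => no
  Position 4: "a" => no
  Position 5: "c" => no
  Position 6: "b" => MATCH
  Position 7: "c" => no
  Position 8: "a" => no
  Position 9: "c" => no
  Position 10: "a" => no
  Position 11: "b" => MATCH
Total occurrences: 3

3


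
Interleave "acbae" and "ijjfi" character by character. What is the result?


Interleaving "acbae" and "ijjfi":
  Position 0: 'a' from first, 'i' from second => "ai"
  Position 1: 'c' from first, 'j' from second => "cj"
  Position 2: 'b' from first, 'j' from second => "bj"
  Position 3: 'a' from first, 'f' from second => "af"
  Position 4: 'e' from first, 'i' from second => "ei"
Result: aicjbjafei

aicjbjafei


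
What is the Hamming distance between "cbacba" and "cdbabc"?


Comparing "cbacba" and "cdbabc" position by position:
  Position 0: 'c' vs 'c' => same
  Position 1: 'b' vs 'd' => differ
  Position 2: 'a' vs 'b' => differ
  Position 3: 'c' vs 'a' => differ
  Position 4: 'b' vs 'b' => same
  Position 5: 'a' vs 'c' => differ
Total differences (Hamming distance): 4

4


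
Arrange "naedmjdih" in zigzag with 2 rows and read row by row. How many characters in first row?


Zigzag "naedmjdih" into 2 rows:
Placing characters:
  'n' => row 0
  'a' => row 1
  'e' => row 0
  'd' => row 1
  'm' => row 0
  'j' => row 1
  'd' => row 0
  'i' => row 1
  'h' => row 0
Rows:
  Row 0: "nemdh"
  Row 1: "adji"
First row length: 5

5


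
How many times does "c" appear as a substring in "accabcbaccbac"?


Searching for "c" in "accabcbaccbac"
Scanning each position:
  Position 0: "a" => no
  Position 1: "c" => MATCH
  Position 2: "c" => MATCH
  Position 3: "a" => no
  Position 4: "b" => no
  Position 5: "c" => MATCH
  Position 6: "b" => no
  Position 7: "a" => no
  Position 8: "c" => MATCH
  Position 9: "c" => MATCH
  Position 10: "b" => no
  Position 11: "a" => no
  Position 12: "c" => MATCH
Total occurrences: 6

6


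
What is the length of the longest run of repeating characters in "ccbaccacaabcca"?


Input: "ccbaccacaabcca"
Scanning for longest run:
  Position 1 ('c'): continues run of 'c', length=2
  Position 2 ('b'): new char, reset run to 1
  Position 3 ('a'): new char, reset run to 1
  Position 4 ('c'): new char, reset run to 1
  Position 5 ('c'): continues run of 'c', length=2
  Position 6 ('a'): new char, reset run to 1
  Position 7 ('c'): new char, reset run to 1
  Position 8 ('a'): new char, reset run to 1
  Position 9 ('a'): continues run of 'a', length=2
  Position 10 ('b'): new char, reset run to 1
  Position 11 ('c'): new char, reset run to 1
  Position 12 ('c'): continues run of 'c', length=2
  Position 13 ('a'): new char, reset run to 1
Longest run: 'c' with length 2

2


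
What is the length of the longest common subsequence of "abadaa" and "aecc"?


LCS of "abadaa" and "aecc"
DP table:
           a    e    c    c
      0    0    0    0    0
  a   0    1    1    1    1
  b   0    1    1    1    1
  a   0    1    1    1    1
  d   0    1    1    1    1
  a   0    1    1    1    1
  a   0    1    1    1    1
LCS length = dp[6][4] = 1

1


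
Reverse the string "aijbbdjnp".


Input: aijbbdjnp
Reading characters right to left:
  Position 8: 'p'
  Position 7: 'n'
  Position 6: 'j'
  Position 5: 'd'
  Position 4: 'b'
  Position 3: 'b'
  Position 2: 'j'
  Position 1: 'i'
  Position 0: 'a'
Reversed: pnjdbbjia

pnjdbbjia


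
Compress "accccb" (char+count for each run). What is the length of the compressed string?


Input: accccb
Runs:
  'a' x 1 => "a1"
  'c' x 4 => "c4"
  'b' x 1 => "b1"
Compressed: "a1c4b1"
Compressed length: 6

6


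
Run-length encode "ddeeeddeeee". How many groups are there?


Input: ddeeeddeeee
Scanning for consecutive runs:
  Group 1: 'd' x 2 (positions 0-1)
  Group 2: 'e' x 3 (positions 2-4)
  Group 3: 'd' x 2 (positions 5-6)
  Group 4: 'e' x 4 (positions 7-10)
Total groups: 4

4


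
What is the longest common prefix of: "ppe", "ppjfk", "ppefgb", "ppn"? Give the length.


Words: ppe, ppjfk, ppefgb, ppn
  Position 0: all 'p' => match
  Position 1: all 'p' => match
  Position 2: ('e', 'j', 'e', 'n') => mismatch, stop
LCP = "pp" (length 2)

2


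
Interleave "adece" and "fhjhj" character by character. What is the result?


Interleaving "adece" and "fhjhj":
  Position 0: 'a' from first, 'f' from second => "af"
  Position 1: 'd' from first, 'h' from second => "dh"
  Position 2: 'e' from first, 'j' from second => "ej"
  Position 3: 'c' from first, 'h' from second => "ch"
  Position 4: 'e' from first, 'j' from second => "ej"
Result: afdhejchej

afdhejchej


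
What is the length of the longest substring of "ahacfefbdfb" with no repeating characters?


Input: "ahacfefbdfb"
Sliding window (track last position of each char):
  Position 0 ('a'): window [0,0] length 1 -- new best
  Position 1 ('h'): window [0,1] length 2 -- new best
  Position 2 ('a'): repeat (last at 0), move window start to 1
  Position 2 ('a'): window [1,2] length 2
  Position 3 ('c'): window [1,3] length 3 -- new best
  Position 4 ('f'): window [1,4] length 4 -- new best
  Position 5 ('e'): window [1,5] length 5 -- new best
  Position 6 ('f'): repeat (last at 4), move window start to 5
  Position 6 ('f'): window [5,6] length 2
  Position 7 ('b'): window [5,7] length 3
  Position 8 ('d'): window [5,8] length 4
  Position 9 ('f'): repeat (last at 6), move window start to 7
  Position 9 ('f'): window [7,9] length 3
  Position 10 ('b'): repeat (last at 7), move window start to 8
  Position 10 ('b'): window [8,10] length 3
Longest substring with no repeats: "hacfe" with length 5

5


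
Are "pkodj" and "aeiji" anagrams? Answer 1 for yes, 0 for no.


Strings: "pkodj", "aeiji"
Sorted first:  djkop
Sorted second: aeiij
Differ at position 0: 'd' vs 'a' => not anagrams

0


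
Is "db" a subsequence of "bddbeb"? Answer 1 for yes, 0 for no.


Check if "db" is a subsequence of "bddbeb"
Greedy scan:
  Position 0 ('b'): no match needed
  Position 1 ('d'): matches sub[0] = 'd'
  Position 2 ('d'): no match needed
  Position 3 ('b'): matches sub[1] = 'b'
  Position 4 ('e'): no match needed
  Position 5 ('b'): no match needed
All 2 characters matched => is a subsequence

1


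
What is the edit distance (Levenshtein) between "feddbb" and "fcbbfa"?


Computing edit distance: "feddbb" -> "fcbbfa"
DP table:
           f    c    b    b    f    a
      0    1    2    3    4    5    6
  f   1    0    1    2    3    4    5
  e   2    1    1    2    3    4    5
  d   3    2    2    2    3    4    5
  d   4    3    3    3    3    4    5
  b   5    4    4    3    3    4    5
  b   6    5    5    4    3    4    5
Edit distance = dp[6][6] = 5

5


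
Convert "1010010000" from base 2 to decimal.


Input: "1010010000" in base 2
Positional expansion:
  Digit '1' (value 1) x 2^9 = 512
  Digit '0' (value 0) x 2^8 = 0
  Digit '1' (value 1) x 2^7 = 128
  Digit '0' (value 0) x 2^6 = 0
  Digit '0' (value 0) x 2^5 = 0
  Digit '1' (value 1) x 2^4 = 16
  Digit '0' (value 0) x 2^3 = 0
  Digit '0' (value 0) x 2^2 = 0
  Digit '0' (value 0) x 2^1 = 0
  Digit '0' (value 0) x 2^0 = 0
Sum = 656

656


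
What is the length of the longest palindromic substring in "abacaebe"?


Input: "abacaebe"
Checking substrings for palindromes:
  [0:3] "aba" (len 3) => palindrome
  [2:5] "aca" (len 3) => palindrome
  [5:8] "ebe" (len 3) => palindrome
Longest palindromic substring: "aba" with length 3

3


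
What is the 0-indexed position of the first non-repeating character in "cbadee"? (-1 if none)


Input: cbadee
Character frequencies:
  'a': 1
  'b': 1
  'c': 1
  'd': 1
  'e': 2
Scanning left to right for freq == 1:
  Position 0 ('c'): unique! => answer = 0

0


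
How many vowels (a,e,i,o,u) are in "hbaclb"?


Input: hbaclb
Checking each character:
  'h' at position 0: consonant
  'b' at position 1: consonant
  'a' at position 2: vowel (running total: 1)
  'c' at position 3: consonant
  'l' at position 4: consonant
  'b' at position 5: consonant
Total vowels: 1

1


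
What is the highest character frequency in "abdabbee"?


Input: abdabbee
Character counts:
  'a': 2
  'b': 3
  'd': 1
  'e': 2
Maximum frequency: 3

3


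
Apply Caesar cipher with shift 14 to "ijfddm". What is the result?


Caesar cipher: shift "ijfddm" by 14
  'i' (pos 8) + 14 = pos 22 = 'w'
  'j' (pos 9) + 14 = pos 23 = 'x'
  'f' (pos 5) + 14 = pos 19 = 't'
  'd' (pos 3) + 14 = pos 17 = 'r'
  'd' (pos 3) + 14 = pos 17 = 'r'
  'm' (pos 12) + 14 = pos 0 = 'a'
Result: wxtrra

wxtrra


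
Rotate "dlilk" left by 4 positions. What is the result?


Input: "dlilk", rotate left by 4
First 4 characters: "dlil"
Remaining characters: "k"
Concatenate remaining + first: "k" + "dlil" = "kdlil"

kdlil


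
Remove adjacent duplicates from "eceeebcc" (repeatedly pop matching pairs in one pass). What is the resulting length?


Input: eceeebcc
Stack-based adjacent duplicate removal:
  Read 'e': push. Stack: e
  Read 'c': push. Stack: ec
  Read 'e': push. Stack: ece
  Read 'e': matches stack top 'e' => pop. Stack: ec
  Read 'e': push. Stack: ece
  Read 'b': push. Stack: eceb
  Read 'c': push. Stack: ecebc
  Read 'c': matches stack top 'c' => pop. Stack: eceb
Final stack: "eceb" (length 4)

4


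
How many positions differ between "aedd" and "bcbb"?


Comparing "aedd" and "bcbb" position by position:
  Position 0: 'a' vs 'b' => DIFFER
  Position 1: 'e' vs 'c' => DIFFER
  Position 2: 'd' vs 'b' => DIFFER
  Position 3: 'd' vs 'b' => DIFFER
Positions that differ: 4

4


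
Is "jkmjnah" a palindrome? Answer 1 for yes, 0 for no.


Input: jkmjnah
Reversed: hanjmkj
  Compare pos 0 ('j') with pos 6 ('h'): MISMATCH
  Compare pos 1 ('k') with pos 5 ('a'): MISMATCH
  Compare pos 2 ('m') with pos 4 ('n'): MISMATCH
Result: not a palindrome

0


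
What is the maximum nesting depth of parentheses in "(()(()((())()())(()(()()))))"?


Input: "(()(()((())()())(()(()()))))"
Tracking depth:
  Position 0 '(': depth becomes 1
  Position 1 '(': depth becomes 2
  Position 2 ')': depth becomes 1
  Position 3 '(': depth becomes 2
  Position 4 '(': depth becomes 3
  Position 5 ')': depth becomes 2
  Position 6 '(': depth becomes 3
  Position 7 '(': depth becomes 4
  Position 8 '(': depth becomes 5
  Position 9 ')': depth becomes 4
  Position 10 ')': depth becomes 3
  Position 11 '(': depth becomes 4
  Position 12 ')': depth becomes 3
  Position 13 '(': depth becomes 4
  Position 14 ')': depth becomes 3
  Position 15 ')': depth becomes 2
  Position 16 '(': depth becomes 3
  Position 17 '(': depth becomes 4
  Position 18 ')': depth becomes 3
  Position 19 '(': depth becomes 4
  Position 20 '(': depth becomes 5
  Position 21 ')': depth becomes 4
  Position 22 '(': depth becomes 5
  Position 23 ')': depth becomes 4
  Position 24 ')': depth becomes 3
  Position 25 ')': depth becomes 2
  Position 26 ')': depth becomes 1
  Position 27 ')': depth becomes 0
Maximum depth reached: 5

5


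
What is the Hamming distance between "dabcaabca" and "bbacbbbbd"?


Comparing "dabcaabca" and "bbacbbbbd" position by position:
  Position 0: 'd' vs 'b' => differ
  Position 1: 'a' vs 'b' => differ
  Position 2: 'b' vs 'a' => differ
  Position 3: 'c' vs 'c' => same
  Position 4: 'a' vs 'b' => differ
  Position 5: 'a' vs 'b' => differ
  Position 6: 'b' vs 'b' => same
  Position 7: 'c' vs 'b' => differ
  Position 8: 'a' vs 'd' => differ
Total differences (Hamming distance): 7

7


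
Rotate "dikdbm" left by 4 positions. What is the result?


Input: "dikdbm", rotate left by 4
First 4 characters: "dikd"
Remaining characters: "bm"
Concatenate remaining + first: "bm" + "dikd" = "bmdikd"

bmdikd


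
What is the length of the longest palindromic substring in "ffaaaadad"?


Input: "ffaaaadad"
Checking substrings for palindromes:
  [2:6] "aaaa" (len 4) => palindrome
  [2:5] "aaa" (len 3) => palindrome
  [3:6] "aaa" (len 3) => palindrome
  [5:8] "ada" (len 3) => palindrome
  [6:9] "dad" (len 3) => palindrome
  [0:2] "ff" (len 2) => palindrome
Longest palindromic substring: "aaaa" with length 4

4


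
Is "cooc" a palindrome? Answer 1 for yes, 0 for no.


Input: cooc
Reversed: cooc
  Compare pos 0 ('c') with pos 3 ('c'): match
  Compare pos 1 ('o') with pos 2 ('o'): match
Result: palindrome

1


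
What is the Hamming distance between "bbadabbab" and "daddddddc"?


Comparing "bbadabbab" and "daddddddc" position by position:
  Position 0: 'b' vs 'd' => differ
  Position 1: 'b' vs 'a' => differ
  Position 2: 'a' vs 'd' => differ
  Position 3: 'd' vs 'd' => same
  Position 4: 'a' vs 'd' => differ
  Position 5: 'b' vs 'd' => differ
  Position 6: 'b' vs 'd' => differ
  Position 7: 'a' vs 'd' => differ
  Position 8: 'b' vs 'c' => differ
Total differences (Hamming distance): 8

8


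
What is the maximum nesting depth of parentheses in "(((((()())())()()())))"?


Input: "(((((()())())()()())))"
Tracking depth:
  Position 0 '(': depth becomes 1
  Position 1 '(': depth becomes 2
  Position 2 '(': depth becomes 3
  Position 3 '(': depth becomes 4
  Position 4 '(': depth becomes 5
  Position 5 '(': depth becomes 6
  Position 6 ')': depth becomes 5
  Position 7 '(': depth becomes 6
  Position 8 ')': depth becomes 5
  Position 9 ')': depth becomes 4
  Position 10 '(': depth becomes 5
  Position 11 ')': depth becomes 4
  Position 12 ')': depth becomes 3
  Position 13 '(': depth becomes 4
  Position 14 ')': depth becomes 3
  Position 15 '(': depth becomes 4
  Position 16 ')': depth becomes 3
  Position 17 '(': depth becomes 4
  Position 18 ')': depth becomes 3
  Position 19 ')': depth becomes 2
  Position 20 ')': depth becomes 1
  Position 21 ')': depth becomes 0
Maximum depth reached: 6

6


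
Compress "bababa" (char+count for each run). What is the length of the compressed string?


Input: bababa
Runs:
  'b' x 1 => "b1"
  'a' x 1 => "a1"
  'b' x 1 => "b1"
  'a' x 1 => "a1"
  'b' x 1 => "b1"
  'a' x 1 => "a1"
Compressed: "b1a1b1a1b1a1"
Compressed length: 12

12


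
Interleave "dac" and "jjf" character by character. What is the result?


Interleaving "dac" and "jjf":
  Position 0: 'd' from first, 'j' from second => "dj"
  Position 1: 'a' from first, 'j' from second => "aj"
  Position 2: 'c' from first, 'f' from second => "cf"
Result: djajcf

djajcf


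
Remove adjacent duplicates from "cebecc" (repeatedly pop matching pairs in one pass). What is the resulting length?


Input: cebecc
Stack-based adjacent duplicate removal:
  Read 'c': push. Stack: c
  Read 'e': push. Stack: ce
  Read 'b': push. Stack: ceb
  Read 'e': push. Stack: cebe
  Read 'c': push. Stack: cebec
  Read 'c': matches stack top 'c' => pop. Stack: cebe
Final stack: "cebe" (length 4)

4


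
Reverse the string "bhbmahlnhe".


Input: bhbmahlnhe
Reading characters right to left:
  Position 9: 'e'
  Position 8: 'h'
  Position 7: 'n'
  Position 6: 'l'
  Position 5: 'h'
  Position 4: 'a'
  Position 3: 'm'
  Position 2: 'b'
  Position 1: 'h'
  Position 0: 'b'
Reversed: ehnlhambhb

ehnlhambhb


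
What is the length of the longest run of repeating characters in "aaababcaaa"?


Input: "aaababcaaa"
Scanning for longest run:
  Position 1 ('a'): continues run of 'a', length=2
  Position 2 ('a'): continues run of 'a', length=3
  Position 3 ('b'): new char, reset run to 1
  Position 4 ('a'): new char, reset run to 1
  Position 5 ('b'): new char, reset run to 1
  Position 6 ('c'): new char, reset run to 1
  Position 7 ('a'): new char, reset run to 1
  Position 8 ('a'): continues run of 'a', length=2
  Position 9 ('a'): continues run of 'a', length=3
Longest run: 'a' with length 3

3


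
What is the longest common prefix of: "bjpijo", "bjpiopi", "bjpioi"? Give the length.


Words: bjpijo, bjpiopi, bjpioi
  Position 0: all 'b' => match
  Position 1: all 'j' => match
  Position 2: all 'p' => match
  Position 3: all 'i' => match
  Position 4: ('j', 'o', 'o') => mismatch, stop
LCP = "bjpi" (length 4)

4


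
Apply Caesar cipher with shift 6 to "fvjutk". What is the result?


Caesar cipher: shift "fvjutk" by 6
  'f' (pos 5) + 6 = pos 11 = 'l'
  'v' (pos 21) + 6 = pos 1 = 'b'
  'j' (pos 9) + 6 = pos 15 = 'p'
  'u' (pos 20) + 6 = pos 0 = 'a'
  't' (pos 19) + 6 = pos 25 = 'z'
  'k' (pos 10) + 6 = pos 16 = 'q'
Result: lbpazq

lbpazq


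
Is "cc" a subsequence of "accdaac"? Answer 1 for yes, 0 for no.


Check if "cc" is a subsequence of "accdaac"
Greedy scan:
  Position 0 ('a'): no match needed
  Position 1 ('c'): matches sub[0] = 'c'
  Position 2 ('c'): matches sub[1] = 'c'
  Position 3 ('d'): no match needed
  Position 4 ('a'): no match needed
  Position 5 ('a'): no match needed
  Position 6 ('c'): no match needed
All 2 characters matched => is a subsequence

1


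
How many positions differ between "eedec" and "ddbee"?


Comparing "eedec" and "ddbee" position by position:
  Position 0: 'e' vs 'd' => DIFFER
  Position 1: 'e' vs 'd' => DIFFER
  Position 2: 'd' vs 'b' => DIFFER
  Position 3: 'e' vs 'e' => same
  Position 4: 'c' vs 'e' => DIFFER
Positions that differ: 4

4


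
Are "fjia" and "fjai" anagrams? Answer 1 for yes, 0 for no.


Strings: "fjia", "fjai"
Sorted first:  afij
Sorted second: afij
Sorted forms match => anagrams

1


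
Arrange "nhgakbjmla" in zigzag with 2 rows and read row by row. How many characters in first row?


Zigzag "nhgakbjmla" into 2 rows:
Placing characters:
  'n' => row 0
  'h' => row 1
  'g' => row 0
  'a' => row 1
  'k' => row 0
  'b' => row 1
  'j' => row 0
  'm' => row 1
  'l' => row 0
  'a' => row 1
Rows:
  Row 0: "ngkjl"
  Row 1: "habma"
First row length: 5

5


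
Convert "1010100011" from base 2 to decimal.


Input: "1010100011" in base 2
Positional expansion:
  Digit '1' (value 1) x 2^9 = 512
  Digit '0' (value 0) x 2^8 = 0
  Digit '1' (value 1) x 2^7 = 128
  Digit '0' (value 0) x 2^6 = 0
  Digit '1' (value 1) x 2^5 = 32
  Digit '0' (value 0) x 2^4 = 0
  Digit '0' (value 0) x 2^3 = 0
  Digit '0' (value 0) x 2^2 = 0
  Digit '1' (value 1) x 2^1 = 2
  Digit '1' (value 1) x 2^0 = 1
Sum = 675

675


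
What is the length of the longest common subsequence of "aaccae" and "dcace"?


LCS of "aaccae" and "dcace"
DP table:
           d    c    a    c    e
      0    0    0    0    0    0
  a   0    0    0    1    1    1
  a   0    0    0    1    1    1
  c   0    0    1    1    2    2
  c   0    0    1    1    2    2
  a   0    0    1    2    2    2
  e   0    0    1    2    2    3
LCS length = dp[6][5] = 3

3


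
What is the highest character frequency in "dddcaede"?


Input: dddcaede
Character counts:
  'a': 1
  'c': 1
  'd': 4
  'e': 2
Maximum frequency: 4

4
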